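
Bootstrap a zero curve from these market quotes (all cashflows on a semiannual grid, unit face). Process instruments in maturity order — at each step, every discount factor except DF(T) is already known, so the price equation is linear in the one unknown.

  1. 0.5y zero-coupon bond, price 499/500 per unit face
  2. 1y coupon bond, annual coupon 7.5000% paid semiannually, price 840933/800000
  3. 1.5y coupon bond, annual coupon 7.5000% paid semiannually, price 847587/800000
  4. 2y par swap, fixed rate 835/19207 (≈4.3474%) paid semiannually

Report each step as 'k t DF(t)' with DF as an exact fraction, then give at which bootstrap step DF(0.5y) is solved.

step 1 [0.5y] zero: DF = P = 499/500 ≈ 0.998000
step 2 [1y] bond c/2=3/80: DF=(840933/800000 − 3/80·(0.998000))/(1+3/80) = 9771/10000 ≈ 0.977100
step 3 [1.5y] bond c/2=3/80: DF=(847587/800000 − 3/80·(0.998000+0.977100))/(1+3/80) = 4749/5000 ≈ 0.949800
step 4 [2y] swap r/2=835/38414: DF=(1 − 835/38414·(0.998000+0.977100+0.949800))/(1+835/38414) = 1833/2000 ≈ 0.916500

1 1/2 499/500
2 1 9771/10000
3 3/2 4749/5000
4 2 1833/2000
DF(0.5y) is solved at step 1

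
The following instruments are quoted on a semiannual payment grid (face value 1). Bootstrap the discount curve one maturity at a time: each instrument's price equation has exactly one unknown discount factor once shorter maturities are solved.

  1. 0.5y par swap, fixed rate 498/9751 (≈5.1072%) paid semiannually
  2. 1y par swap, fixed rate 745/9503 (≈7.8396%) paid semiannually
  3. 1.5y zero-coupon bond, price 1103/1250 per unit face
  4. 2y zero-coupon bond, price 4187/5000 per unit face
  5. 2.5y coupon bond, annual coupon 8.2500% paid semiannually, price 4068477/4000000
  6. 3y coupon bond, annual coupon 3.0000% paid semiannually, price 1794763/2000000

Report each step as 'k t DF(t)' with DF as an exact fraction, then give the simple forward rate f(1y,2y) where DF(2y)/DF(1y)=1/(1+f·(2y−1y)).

1 1/2 9751/10000
2 1 1851/2000
3 3/2 1103/1250
4 2 4187/5000
5 5/2 4167/5000
6 3 8183/10000
f(1y,2y) = ((1851/2000)/(4187/5000) − 1)/(1) = 881/8374 ≈ 10.5207%

step 1 [0.5y] swap r/2=249/9751: DF=(1 − 249/9751·(0))/(1+249/9751) = 9751/10000 ≈ 0.975100
step 2 [1y] swap r/2=745/19006: DF=(1 − 745/19006·(0.975100))/(1+745/19006) = 1851/2000 ≈ 0.925500
step 3 [1.5y] zero: DF = P = 1103/1250 ≈ 0.882400
step 4 [2y] zero: DF = P = 4187/5000 ≈ 0.837400
step 5 [2.5y] bond c/2=33/800: DF=(4068477/4000000 − 33/800·(0.975100+0.925500+0.882400+0.837400))/(1+33/800) = 4167/5000 ≈ 0.833400
step 6 [3y] bond c/2=3/200: DF=(1794763/2000000 − 3/200·(0.975100+0.925500+0.882400+0.837400+0.833400))/(1+3/200) = 8183/10000 ≈ 0.818300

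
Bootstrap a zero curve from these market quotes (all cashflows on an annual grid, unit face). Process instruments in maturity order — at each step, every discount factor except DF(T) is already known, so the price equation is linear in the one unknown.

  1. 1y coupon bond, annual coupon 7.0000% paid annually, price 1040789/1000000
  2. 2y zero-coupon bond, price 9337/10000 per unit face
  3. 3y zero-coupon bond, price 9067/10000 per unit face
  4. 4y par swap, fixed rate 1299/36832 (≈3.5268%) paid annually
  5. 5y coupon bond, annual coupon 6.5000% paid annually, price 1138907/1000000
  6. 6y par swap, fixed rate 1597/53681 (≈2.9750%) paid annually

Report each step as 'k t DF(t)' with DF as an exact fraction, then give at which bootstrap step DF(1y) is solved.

step 1 [1y] bond c/1=7/100: DF=(1040789/1000000 − 7/100·(0))/(1+7/100) = 9727/10000 ≈ 0.972700
step 2 [2y] zero: DF = P = 9337/10000 ≈ 0.933700
step 3 [3y] zero: DF = P = 9067/10000 ≈ 0.906700
step 4 [4y] swap r/1=1299/36832: DF=(1 − 1299/36832·(0.972700+0.933700+0.906700))/(1+1299/36832) = 8701/10000 ≈ 0.870100
step 5 [5y] bond c/1=13/200: DF=(1138907/1000000 − 13/200·(0.972700+0.933700+0.906700+0.870100))/(1+13/200) = 4223/5000 ≈ 0.844600
step 6 [6y] swap r/1=1597/53681: DF=(1 − 1597/53681·(0.972700+0.933700+0.906700+0.870100+0.844600))/(1+1597/53681) = 8403/10000 ≈ 0.840300

1 1 9727/10000
2 2 9337/10000
3 3 9067/10000
4 4 8701/10000
5 5 4223/5000
6 6 8403/10000
DF(1y) is solved at step 1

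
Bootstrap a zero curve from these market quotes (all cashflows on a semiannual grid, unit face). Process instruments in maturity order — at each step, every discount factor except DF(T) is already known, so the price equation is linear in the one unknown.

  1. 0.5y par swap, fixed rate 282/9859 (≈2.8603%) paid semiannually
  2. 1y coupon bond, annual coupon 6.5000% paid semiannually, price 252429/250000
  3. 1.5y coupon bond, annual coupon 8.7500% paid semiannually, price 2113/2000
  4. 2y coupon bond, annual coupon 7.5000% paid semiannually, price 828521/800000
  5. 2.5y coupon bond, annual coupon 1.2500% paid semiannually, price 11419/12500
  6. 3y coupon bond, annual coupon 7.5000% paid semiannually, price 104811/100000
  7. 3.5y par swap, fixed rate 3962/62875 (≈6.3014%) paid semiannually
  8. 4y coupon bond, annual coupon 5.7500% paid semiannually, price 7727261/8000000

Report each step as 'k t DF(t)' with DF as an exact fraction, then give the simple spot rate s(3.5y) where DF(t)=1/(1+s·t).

1 1/2 9859/10000
2 1 9469/10000
3 3/2 582/625
4 2 8947/10000
5 5/2 1769/2000
6 3 1053/1250
7 7/2 8019/10000
8 4 477/625
s(3.5y) = (1/(8019/10000) − 1)/(7/2) = 566/8019 ≈ 7.0582%

step 1 [0.5y] swap r/2=141/9859: DF=(1 − 141/9859·(0))/(1+141/9859) = 9859/10000 ≈ 0.985900
step 2 [1y] bond c/2=13/400: DF=(252429/250000 − 13/400·(0.985900))/(1+13/400) = 9469/10000 ≈ 0.946900
step 3 [1.5y] bond c/2=7/160: DF=(2113/2000 − 7/160·(0.985900+0.946900))/(1+7/160) = 582/625 ≈ 0.931200
step 4 [2y] bond c/2=3/80: DF=(828521/800000 − 3/80·(0.985900+0.946900+0.931200))/(1+3/80) = 8947/10000 ≈ 0.894700
step 5 [2.5y] bond c/2=1/160: DF=(11419/12500 − 1/160·(0.985900+0.946900+0.931200+0.894700))/(1+1/160) = 1769/2000 ≈ 0.884500
step 6 [3y] bond c/2=3/80: DF=(104811/100000 − 3/80·(0.985900+0.946900+0.931200+0.894700+0.884500))/(1+3/80) = 1053/1250 ≈ 0.842400
step 7 [3.5y] swap r/2=1981/62875: DF=(1 − 1981/62875·(0.985900+0.946900+0.931200+0.894700+0.884500+0.842400))/(1+1981/62875) = 8019/10000 ≈ 0.801900
step 8 [4y] bond c/2=23/800: DF=(7727261/8000000 − 23/800·(0.985900+0.946900+0.931200+0.894700+0.884500+0.842400+0.801900))/(1+23/800) = 477/625 ≈ 0.763200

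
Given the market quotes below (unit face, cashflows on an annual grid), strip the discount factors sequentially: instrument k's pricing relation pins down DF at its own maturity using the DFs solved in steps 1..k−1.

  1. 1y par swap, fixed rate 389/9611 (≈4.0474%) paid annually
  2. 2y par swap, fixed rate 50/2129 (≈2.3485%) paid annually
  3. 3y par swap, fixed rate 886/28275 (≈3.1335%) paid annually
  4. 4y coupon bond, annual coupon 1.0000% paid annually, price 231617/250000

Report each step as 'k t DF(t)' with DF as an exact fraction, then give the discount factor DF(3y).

step 1 [1y] swap r/1=389/9611: DF=(1 − 389/9611·(0))/(1+389/9611) = 9611/10000 ≈ 0.961100
step 2 [2y] swap r/1=50/2129: DF=(1 − 50/2129·(0.961100))/(1+50/2129) = 191/200 ≈ 0.955000
step 3 [3y] swap r/1=886/28275: DF=(1 − 886/28275·(0.961100+0.955000))/(1+886/28275) = 4557/5000 ≈ 0.911400
step 4 [4y] bond c/1=1/100: DF=(231617/250000 − 1/100·(0.961100+0.955000+0.911400))/(1+1/100) = 8893/10000 ≈ 0.889300

1 1 9611/10000
2 2 191/200
3 3 4557/5000
4 4 8893/10000
DF(3y) = 4557/5000 ≈ 0.911400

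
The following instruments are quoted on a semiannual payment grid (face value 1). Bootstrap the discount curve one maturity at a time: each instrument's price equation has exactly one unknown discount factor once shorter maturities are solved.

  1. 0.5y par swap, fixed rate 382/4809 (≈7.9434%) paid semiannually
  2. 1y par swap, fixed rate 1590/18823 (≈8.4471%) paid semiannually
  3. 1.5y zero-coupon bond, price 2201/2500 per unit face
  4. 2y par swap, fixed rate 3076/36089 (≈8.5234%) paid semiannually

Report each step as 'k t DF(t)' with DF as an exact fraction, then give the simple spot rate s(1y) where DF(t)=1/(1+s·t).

1 1/2 4809/5000
2 1 1841/2000
3 3/2 2201/2500
4 2 4231/5000
s(1y) = (1/(1841/2000) − 1)/(1) = 159/1841 ≈ 8.6366%

step 1 [0.5y] swap r/2=191/4809: DF=(1 − 191/4809·(0))/(1+191/4809) = 4809/5000 ≈ 0.961800
step 2 [1y] swap r/2=795/18823: DF=(1 − 795/18823·(0.961800))/(1+795/18823) = 1841/2000 ≈ 0.920500
step 3 [1.5y] zero: DF = P = 2201/2500 ≈ 0.880400
step 4 [2y] swap r/2=1538/36089: DF=(1 − 1538/36089·(0.961800+0.920500+0.880400))/(1+1538/36089) = 4231/5000 ≈ 0.846200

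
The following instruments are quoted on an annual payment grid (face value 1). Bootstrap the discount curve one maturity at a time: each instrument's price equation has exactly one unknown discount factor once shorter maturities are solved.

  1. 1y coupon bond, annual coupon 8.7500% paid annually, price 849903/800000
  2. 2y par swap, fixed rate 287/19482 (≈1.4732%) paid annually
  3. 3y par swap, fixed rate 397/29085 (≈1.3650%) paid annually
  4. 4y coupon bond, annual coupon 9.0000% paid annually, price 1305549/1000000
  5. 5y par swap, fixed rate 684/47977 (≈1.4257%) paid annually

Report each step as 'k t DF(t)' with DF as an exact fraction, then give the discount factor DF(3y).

step 1 [1y] bond c/1=7/80: DF=(849903/800000 − 7/80·(0))/(1+7/80) = 9769/10000 ≈ 0.976900
step 2 [2y] swap r/1=287/19482: DF=(1 − 287/19482·(0.976900))/(1+287/19482) = 9713/10000 ≈ 0.971300
step 3 [3y] swap r/1=397/29085: DF=(1 − 397/29085·(0.976900+0.971300))/(1+397/29085) = 9603/10000 ≈ 0.960300
step 4 [4y] bond c/1=9/100: DF=(1305549/1000000 − 9/100·(0.976900+0.971300+0.960300))/(1+9/100) = 1197/1250 ≈ 0.957600
step 5 [5y] swap r/1=684/47977: DF=(1 − 684/47977·(0.976900+0.971300+0.960300+0.957600))/(1+684/47977) = 2329/2500 ≈ 0.931600

1 1 9769/10000
2 2 9713/10000
3 3 9603/10000
4 4 1197/1250
5 5 2329/2500
DF(3y) = 9603/10000 ≈ 0.960300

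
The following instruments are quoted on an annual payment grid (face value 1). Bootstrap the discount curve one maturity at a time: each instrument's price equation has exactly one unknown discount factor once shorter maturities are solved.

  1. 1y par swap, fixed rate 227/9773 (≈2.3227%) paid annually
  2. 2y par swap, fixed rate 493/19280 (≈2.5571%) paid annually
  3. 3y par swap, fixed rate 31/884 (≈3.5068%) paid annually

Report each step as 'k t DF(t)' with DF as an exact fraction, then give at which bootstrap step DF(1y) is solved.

step 1 [1y] swap r/1=227/9773: DF=(1 − 227/9773·(0))/(1+227/9773) = 9773/10000 ≈ 0.977300
step 2 [2y] swap r/1=493/19280: DF=(1 − 493/19280·(0.977300))/(1+493/19280) = 9507/10000 ≈ 0.950700
step 3 [3y] swap r/1=31/884: DF=(1 − 31/884·(0.977300+0.950700))/(1+31/884) = 563/625 ≈ 0.900800

1 1 9773/10000
2 2 9507/10000
3 3 563/625
DF(1y) is solved at step 1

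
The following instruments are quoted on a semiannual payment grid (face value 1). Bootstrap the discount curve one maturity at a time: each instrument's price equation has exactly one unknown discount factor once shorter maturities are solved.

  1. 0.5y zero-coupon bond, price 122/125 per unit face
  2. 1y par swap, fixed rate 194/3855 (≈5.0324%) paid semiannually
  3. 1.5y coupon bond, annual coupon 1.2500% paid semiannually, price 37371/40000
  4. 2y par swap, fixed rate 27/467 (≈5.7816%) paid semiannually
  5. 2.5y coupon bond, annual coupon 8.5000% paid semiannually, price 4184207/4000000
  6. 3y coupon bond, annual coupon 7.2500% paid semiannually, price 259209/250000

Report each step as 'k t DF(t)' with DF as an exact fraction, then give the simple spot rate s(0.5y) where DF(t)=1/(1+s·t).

step 1 [0.5y] zero: DF = P = 122/125 ≈ 0.976000
step 2 [1y] swap r/2=97/3855: DF=(1 − 97/3855·(0.976000))/(1+97/3855) = 1903/2000 ≈ 0.951500
step 3 [1.5y] bond c/2=1/160: DF=(37371/40000 − 1/160·(0.976000+0.951500))/(1+1/160) = 1833/2000 ≈ 0.916500
step 4 [2y] swap r/2=27/934: DF=(1 − 27/934·(0.976000+0.951500+0.916500))/(1+27/934) = 223/250 ≈ 0.892000
step 5 [2.5y] bond c/2=17/400: DF=(4184207/4000000 − 17/400·(0.976000+0.951500+0.916500+0.892000))/(1+17/400) = 8511/10000 ≈ 0.851100
step 6 [3y] bond c/2=29/800: DF=(259209/250000 − 29/800·(0.976000+0.951500+0.916500+0.892000+0.851100))/(1+29/800) = 8401/10000 ≈ 0.840100

1 1/2 122/125
2 1 1903/2000
3 3/2 1833/2000
4 2 223/250
5 5/2 8511/10000
6 3 8401/10000
s(0.5y) = (1/(122/125) − 1)/(1/2) = 3/61 ≈ 4.9180%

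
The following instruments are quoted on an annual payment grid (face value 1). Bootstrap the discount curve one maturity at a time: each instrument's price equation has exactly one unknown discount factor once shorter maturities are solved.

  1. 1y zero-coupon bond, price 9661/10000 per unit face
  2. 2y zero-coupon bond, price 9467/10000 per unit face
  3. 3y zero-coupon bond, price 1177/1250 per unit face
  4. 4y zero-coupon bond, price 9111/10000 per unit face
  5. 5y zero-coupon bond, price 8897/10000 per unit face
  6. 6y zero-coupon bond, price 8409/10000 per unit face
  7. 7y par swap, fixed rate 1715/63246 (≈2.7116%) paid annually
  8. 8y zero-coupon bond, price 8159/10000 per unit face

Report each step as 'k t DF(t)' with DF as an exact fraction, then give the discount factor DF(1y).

1 1 9661/10000
2 2 9467/10000
3 3 1177/1250
4 4 9111/10000
5 5 8897/10000
6 6 8409/10000
7 7 1657/2000
8 8 8159/10000
DF(1y) = 9661/10000 ≈ 0.966100

step 1 [1y] zero: DF = P = 9661/10000 ≈ 0.966100
step 2 [2y] zero: DF = P = 9467/10000 ≈ 0.946700
step 3 [3y] zero: DF = P = 1177/1250 ≈ 0.941600
step 4 [4y] zero: DF = P = 9111/10000 ≈ 0.911100
step 5 [5y] zero: DF = P = 8897/10000 ≈ 0.889700
step 6 [6y] zero: DF = P = 8409/10000 ≈ 0.840900
step 7 [7y] swap r/1=1715/63246: DF=(1 − 1715/63246·(0.966100+0.946700+0.941600+0.911100+0.889700+0.840900))/(1+1715/63246) = 1657/2000 ≈ 0.828500
step 8 [8y] zero: DF = P = 8159/10000 ≈ 0.815900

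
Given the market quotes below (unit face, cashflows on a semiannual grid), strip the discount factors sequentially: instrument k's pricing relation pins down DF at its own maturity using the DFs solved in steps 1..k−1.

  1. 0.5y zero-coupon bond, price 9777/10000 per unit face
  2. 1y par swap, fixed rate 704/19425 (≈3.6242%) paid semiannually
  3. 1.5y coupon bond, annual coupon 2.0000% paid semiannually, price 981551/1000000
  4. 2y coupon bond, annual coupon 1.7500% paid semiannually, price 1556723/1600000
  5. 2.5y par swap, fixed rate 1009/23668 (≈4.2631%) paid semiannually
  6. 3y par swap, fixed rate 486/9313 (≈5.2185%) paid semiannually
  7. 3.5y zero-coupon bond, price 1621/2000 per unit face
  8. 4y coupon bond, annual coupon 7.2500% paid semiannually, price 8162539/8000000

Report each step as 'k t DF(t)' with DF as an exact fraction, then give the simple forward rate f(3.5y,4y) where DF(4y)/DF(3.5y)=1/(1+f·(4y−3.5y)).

1 1/2 9777/10000
2 1 603/625
3 3/2 4763/5000
4 2 4697/5000
5 5/2 8991/10000
6 3 4271/5000
7 7/2 1621/2000
8 4 951/1250
f(3.5y,4y) = ((1621/2000)/(951/1250) − 1)/(1/2) = 497/3804 ≈ 13.0652%

step 1 [0.5y] zero: DF = P = 9777/10000 ≈ 0.977700
step 2 [1y] swap r/2=352/19425: DF=(1 − 352/19425·(0.977700))/(1+352/19425) = 603/625 ≈ 0.964800
step 3 [1.5y] bond c/2=1/100: DF=(981551/1000000 − 1/100·(0.977700+0.964800))/(1+1/100) = 4763/5000 ≈ 0.952600
step 4 [2y] bond c/2=7/800: DF=(1556723/1600000 − 7/800·(0.977700+0.964800+0.952600))/(1+7/800) = 4697/5000 ≈ 0.939400
step 5 [2.5y] swap r/2=1009/47336: DF=(1 − 1009/47336·(0.977700+0.964800+0.952600+0.939400))/(1+1009/47336) = 8991/10000 ≈ 0.899100
step 6 [3y] swap r/2=243/9313: DF=(1 − 243/9313·(0.977700+0.964800+0.952600+0.939400+0.899100))/(1+243/9313) = 4271/5000 ≈ 0.854200
step 7 [3.5y] zero: DF = P = 1621/2000 ≈ 0.810500
step 8 [4y] bond c/2=29/800: DF=(8162539/8000000 − 29/800·(0.977700+0.964800+0.952600+0.939400+0.899100+0.854200+0.810500))/(1+29/800) = 951/1250 ≈ 0.760800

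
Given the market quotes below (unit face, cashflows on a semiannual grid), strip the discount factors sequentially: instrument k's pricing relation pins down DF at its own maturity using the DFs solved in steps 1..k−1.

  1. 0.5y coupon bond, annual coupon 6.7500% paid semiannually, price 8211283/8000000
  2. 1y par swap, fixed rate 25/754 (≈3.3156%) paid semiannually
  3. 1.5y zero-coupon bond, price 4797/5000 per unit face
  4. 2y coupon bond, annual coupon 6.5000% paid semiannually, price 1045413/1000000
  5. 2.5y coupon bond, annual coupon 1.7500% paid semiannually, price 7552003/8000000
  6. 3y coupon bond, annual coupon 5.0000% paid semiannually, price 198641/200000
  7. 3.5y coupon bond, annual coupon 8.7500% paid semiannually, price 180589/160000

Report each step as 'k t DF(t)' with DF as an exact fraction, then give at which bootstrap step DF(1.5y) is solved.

step 1 [0.5y] bond c/2=27/800: DF=(8211283/8000000 − 27/800·(0))/(1+27/800) = 9929/10000 ≈ 0.992900
step 2 [1y] swap r/2=25/1508: DF=(1 − 25/1508·(0.992900))/(1+25/1508) = 387/400 ≈ 0.967500
step 3 [1.5y] zero: DF = P = 4797/5000 ≈ 0.959400
step 4 [2y] bond c/2=13/400: DF=(1045413/1000000 − 13/400·(0.992900+0.967500+0.959400))/(1+13/400) = 4603/5000 ≈ 0.920600
step 5 [2.5y] bond c/2=7/800: DF=(7552003/8000000 − 7/800·(0.992900+0.967500+0.959400+0.920600))/(1+7/800) = 361/400 ≈ 0.902500
step 6 [3y] bond c/2=1/40: DF=(198641/200000 − 1/40·(0.992900+0.967500+0.959400+0.920600+0.902500))/(1+1/40) = 8533/10000 ≈ 0.853300
step 7 [3.5y] bond c/2=7/160: DF=(180589/160000 − 7/160·(0.992900+0.967500+0.959400+0.920600+0.902500+0.853300))/(1+7/160) = 2117/2500 ≈ 0.846800

1 1/2 9929/10000
2 1 387/400
3 3/2 4797/5000
4 2 4603/5000
5 5/2 361/400
6 3 8533/10000
7 7/2 2117/2500
DF(1.5y) is solved at step 3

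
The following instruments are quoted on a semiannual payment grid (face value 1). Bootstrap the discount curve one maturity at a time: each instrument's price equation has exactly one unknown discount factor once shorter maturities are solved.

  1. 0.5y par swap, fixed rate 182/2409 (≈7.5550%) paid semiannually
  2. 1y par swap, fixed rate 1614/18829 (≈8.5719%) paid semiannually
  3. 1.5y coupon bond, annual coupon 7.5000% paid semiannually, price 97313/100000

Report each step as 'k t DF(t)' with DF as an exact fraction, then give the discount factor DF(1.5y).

1 1/2 2409/2500
2 1 9193/10000
3 3/2 8699/10000
DF(1.5y) = 8699/10000 ≈ 0.869900

step 1 [0.5y] swap r/2=91/2409: DF=(1 − 91/2409·(0))/(1+91/2409) = 2409/2500 ≈ 0.963600
step 2 [1y] swap r/2=807/18829: DF=(1 − 807/18829·(0.963600))/(1+807/18829) = 9193/10000 ≈ 0.919300
step 3 [1.5y] bond c/2=3/80: DF=(97313/100000 − 3/80·(0.963600+0.919300))/(1+3/80) = 8699/10000 ≈ 0.869900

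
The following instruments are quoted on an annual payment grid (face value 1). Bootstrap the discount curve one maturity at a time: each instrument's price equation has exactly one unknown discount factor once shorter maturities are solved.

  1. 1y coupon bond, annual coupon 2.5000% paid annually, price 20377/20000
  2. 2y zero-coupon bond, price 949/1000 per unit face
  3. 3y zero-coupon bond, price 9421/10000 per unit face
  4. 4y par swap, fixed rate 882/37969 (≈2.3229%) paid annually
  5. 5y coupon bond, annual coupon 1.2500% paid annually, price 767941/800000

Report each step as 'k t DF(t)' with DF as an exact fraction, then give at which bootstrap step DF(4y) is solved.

1 1 497/500
2 2 949/1000
3 3 9421/10000
4 4 4559/5000
5 5 2253/2500
DF(4y) is solved at step 4

step 1 [1y] bond c/1=1/40: DF=(20377/20000 − 1/40·(0))/(1+1/40) = 497/500 ≈ 0.994000
step 2 [2y] zero: DF = P = 949/1000 ≈ 0.949000
step 3 [3y] zero: DF = P = 9421/10000 ≈ 0.942100
step 4 [4y] swap r/1=882/37969: DF=(1 − 882/37969·(0.994000+0.949000+0.942100))/(1+882/37969) = 4559/5000 ≈ 0.911800
step 5 [5y] bond c/1=1/80: DF=(767941/800000 − 1/80·(0.994000+0.949000+0.942100+0.911800))/(1+1/80) = 2253/2500 ≈ 0.901200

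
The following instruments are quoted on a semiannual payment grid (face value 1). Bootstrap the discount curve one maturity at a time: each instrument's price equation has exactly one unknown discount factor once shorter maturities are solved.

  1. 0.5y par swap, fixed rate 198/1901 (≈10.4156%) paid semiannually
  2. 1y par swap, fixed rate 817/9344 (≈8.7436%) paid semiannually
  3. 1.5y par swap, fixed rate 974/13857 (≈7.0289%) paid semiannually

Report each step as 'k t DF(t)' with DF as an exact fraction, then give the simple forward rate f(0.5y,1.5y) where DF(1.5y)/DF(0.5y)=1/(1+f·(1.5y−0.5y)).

step 1 [0.5y] swap r/2=99/1901: DF=(1 − 99/1901·(0))/(1+99/1901) = 1901/2000 ≈ 0.950500
step 2 [1y] swap r/2=817/18688: DF=(1 − 817/18688·(0.950500))/(1+817/18688) = 9183/10000 ≈ 0.918300
step 3 [1.5y] swap r/2=487/13857: DF=(1 − 487/13857·(0.950500+0.918300))/(1+487/13857) = 4513/5000 ≈ 0.902600

1 1/2 1901/2000
2 1 9183/10000
3 3/2 4513/5000
f(0.5y,1.5y) = ((1901/2000)/(4513/5000) − 1)/(1) = 479/9026 ≈ 5.3069%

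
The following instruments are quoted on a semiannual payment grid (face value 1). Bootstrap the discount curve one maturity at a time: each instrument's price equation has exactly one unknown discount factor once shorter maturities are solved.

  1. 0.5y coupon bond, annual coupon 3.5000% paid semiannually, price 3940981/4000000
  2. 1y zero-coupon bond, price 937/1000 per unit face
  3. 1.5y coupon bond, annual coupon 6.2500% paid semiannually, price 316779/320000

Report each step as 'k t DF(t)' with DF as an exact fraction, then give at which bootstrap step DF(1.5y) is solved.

1 1/2 9683/10000
2 1 937/1000
3 3/2 4511/5000
DF(1.5y) is solved at step 3

step 1 [0.5y] bond c/2=7/400: DF=(3940981/4000000 − 7/400·(0))/(1+7/400) = 9683/10000 ≈ 0.968300
step 2 [1y] zero: DF = P = 937/1000 ≈ 0.937000
step 3 [1.5y] bond c/2=1/32: DF=(316779/320000 − 1/32·(0.968300+0.937000))/(1+1/32) = 4511/5000 ≈ 0.902200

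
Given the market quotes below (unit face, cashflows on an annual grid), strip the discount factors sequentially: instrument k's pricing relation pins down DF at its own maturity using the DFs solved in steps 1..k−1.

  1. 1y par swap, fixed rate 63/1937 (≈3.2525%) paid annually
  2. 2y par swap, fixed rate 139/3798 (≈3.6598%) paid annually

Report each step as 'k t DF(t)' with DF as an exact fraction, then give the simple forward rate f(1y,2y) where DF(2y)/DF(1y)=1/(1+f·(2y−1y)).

1 1 1937/2000
2 2 1861/2000
f(1y,2y) = ((1937/2000)/(1861/2000) − 1)/(1) = 76/1861 ≈ 4.0838%

step 1 [1y] swap r/1=63/1937: DF=(1 − 63/1937·(0))/(1+63/1937) = 1937/2000 ≈ 0.968500
step 2 [2y] swap r/1=139/3798: DF=(1 − 139/3798·(0.968500))/(1+139/3798) = 1861/2000 ≈ 0.930500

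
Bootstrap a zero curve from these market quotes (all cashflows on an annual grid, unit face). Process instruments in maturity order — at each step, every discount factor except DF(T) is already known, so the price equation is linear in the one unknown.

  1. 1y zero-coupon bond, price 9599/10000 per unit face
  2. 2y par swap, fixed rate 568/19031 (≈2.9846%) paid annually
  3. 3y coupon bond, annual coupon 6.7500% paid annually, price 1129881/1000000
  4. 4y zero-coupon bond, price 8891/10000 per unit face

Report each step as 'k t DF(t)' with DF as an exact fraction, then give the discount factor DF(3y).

step 1 [1y] zero: DF = P = 9599/10000 ≈ 0.959900
step 2 [2y] swap r/1=568/19031: DF=(1 − 568/19031·(0.959900))/(1+568/19031) = 1179/1250 ≈ 0.943200
step 3 [3y] bond c/1=27/400: DF=(1129881/1000000 − 27/400·(0.959900+0.943200))/(1+27/400) = 9381/10000 ≈ 0.938100
step 4 [4y] zero: DF = P = 8891/10000 ≈ 0.889100

1 1 9599/10000
2 2 1179/1250
3 3 9381/10000
4 4 8891/10000
DF(3y) = 9381/10000 ≈ 0.938100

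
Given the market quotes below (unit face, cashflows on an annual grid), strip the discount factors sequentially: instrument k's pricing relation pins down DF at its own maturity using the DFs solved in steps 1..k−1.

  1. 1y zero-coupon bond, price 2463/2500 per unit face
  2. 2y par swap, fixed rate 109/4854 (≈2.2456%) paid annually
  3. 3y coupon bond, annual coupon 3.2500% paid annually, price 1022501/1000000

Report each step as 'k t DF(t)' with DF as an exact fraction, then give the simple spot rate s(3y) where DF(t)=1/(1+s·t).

1 1 2463/2500
2 2 2391/2500
3 3 2323/2500
s(3y) = (1/(2323/2500) − 1)/(3) = 59/2323 ≈ 2.5398%

step 1 [1y] zero: DF = P = 2463/2500 ≈ 0.985200
step 2 [2y] swap r/1=109/4854: DF=(1 − 109/4854·(0.985200))/(1+109/4854) = 2391/2500 ≈ 0.956400
step 3 [3y] bond c/1=13/400: DF=(1022501/1000000 − 13/400·(0.985200+0.956400))/(1+13/400) = 2323/2500 ≈ 0.929200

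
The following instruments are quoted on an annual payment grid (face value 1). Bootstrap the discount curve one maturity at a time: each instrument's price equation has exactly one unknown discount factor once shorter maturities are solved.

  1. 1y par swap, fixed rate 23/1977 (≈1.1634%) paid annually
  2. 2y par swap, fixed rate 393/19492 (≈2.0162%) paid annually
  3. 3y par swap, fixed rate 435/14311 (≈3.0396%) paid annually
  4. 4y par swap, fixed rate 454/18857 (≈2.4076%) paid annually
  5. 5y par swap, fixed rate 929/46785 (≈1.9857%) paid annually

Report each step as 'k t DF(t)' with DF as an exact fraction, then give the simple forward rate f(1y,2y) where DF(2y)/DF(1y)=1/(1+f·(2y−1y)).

step 1 [1y] swap r/1=23/1977: DF=(1 − 23/1977·(0))/(1+23/1977) = 1977/2000 ≈ 0.988500
step 2 [2y] swap r/1=393/19492: DF=(1 − 393/19492·(0.988500))/(1+393/19492) = 9607/10000 ≈ 0.960700
step 3 [3y] swap r/1=435/14311: DF=(1 − 435/14311·(0.988500+0.960700))/(1+435/14311) = 913/1000 ≈ 0.913000
step 4 [4y] swap r/1=454/18857: DF=(1 − 454/18857·(0.988500+0.960700+0.913000))/(1+454/18857) = 2273/2500 ≈ 0.909200
step 5 [5y] swap r/1=929/46785: DF=(1 − 929/46785·(0.988500+0.960700+0.913000+0.909200))/(1+929/46785) = 9071/10000 ≈ 0.907100

1 1 1977/2000
2 2 9607/10000
3 3 913/1000
4 4 2273/2500
5 5 9071/10000
f(1y,2y) = ((1977/2000)/(9607/10000) − 1)/(1) = 278/9607 ≈ 2.8937%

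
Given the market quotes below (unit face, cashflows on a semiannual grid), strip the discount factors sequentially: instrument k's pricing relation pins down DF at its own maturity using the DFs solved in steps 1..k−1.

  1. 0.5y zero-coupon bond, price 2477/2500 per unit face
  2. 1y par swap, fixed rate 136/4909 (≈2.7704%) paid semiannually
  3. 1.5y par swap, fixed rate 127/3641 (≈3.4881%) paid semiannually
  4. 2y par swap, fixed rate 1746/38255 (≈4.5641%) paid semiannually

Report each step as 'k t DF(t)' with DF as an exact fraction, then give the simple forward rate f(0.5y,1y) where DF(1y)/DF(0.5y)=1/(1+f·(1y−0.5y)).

step 1 [0.5y] zero: DF = P = 2477/2500 ≈ 0.990800
step 2 [1y] swap r/2=68/4909: DF=(1 − 68/4909·(0.990800))/(1+68/4909) = 608/625 ≈ 0.972800
step 3 [1.5y] swap r/2=127/7282: DF=(1 − 127/7282·(0.990800+0.972800))/(1+127/7282) = 2373/2500 ≈ 0.949200
step 4 [2y] swap r/2=873/38255: DF=(1 − 873/38255·(0.990800+0.972800+0.949200))/(1+873/38255) = 9127/10000 ≈ 0.912700

1 1/2 2477/2500
2 1 608/625
3 3/2 2373/2500
4 2 9127/10000
f(0.5y,1y) = ((2477/2500)/(608/625) − 1)/(1/2) = 45/1216 ≈ 3.7007%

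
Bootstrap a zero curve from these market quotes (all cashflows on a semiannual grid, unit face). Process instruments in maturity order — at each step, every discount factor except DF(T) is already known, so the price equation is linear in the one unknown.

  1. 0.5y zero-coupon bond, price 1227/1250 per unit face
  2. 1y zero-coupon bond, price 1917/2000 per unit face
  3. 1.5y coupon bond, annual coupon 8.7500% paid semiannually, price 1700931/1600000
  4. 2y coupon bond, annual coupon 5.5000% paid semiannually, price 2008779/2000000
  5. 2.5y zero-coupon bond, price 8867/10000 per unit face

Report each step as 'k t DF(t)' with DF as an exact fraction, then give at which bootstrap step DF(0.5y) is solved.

1 1/2 1227/1250
2 1 1917/2000
3 3/2 2343/2500
4 2 1801/2000
5 5/2 8867/10000
DF(0.5y) is solved at step 1

step 1 [0.5y] zero: DF = P = 1227/1250 ≈ 0.981600
step 2 [1y] zero: DF = P = 1917/2000 ≈ 0.958500
step 3 [1.5y] bond c/2=7/160: DF=(1700931/1600000 − 7/160·(0.981600+0.958500))/(1+7/160) = 2343/2500 ≈ 0.937200
step 4 [2y] bond c/2=11/400: DF=(2008779/2000000 − 11/400·(0.981600+0.958500+0.937200))/(1+11/400) = 1801/2000 ≈ 0.900500
step 5 [2.5y] zero: DF = P = 8867/10000 ≈ 0.886700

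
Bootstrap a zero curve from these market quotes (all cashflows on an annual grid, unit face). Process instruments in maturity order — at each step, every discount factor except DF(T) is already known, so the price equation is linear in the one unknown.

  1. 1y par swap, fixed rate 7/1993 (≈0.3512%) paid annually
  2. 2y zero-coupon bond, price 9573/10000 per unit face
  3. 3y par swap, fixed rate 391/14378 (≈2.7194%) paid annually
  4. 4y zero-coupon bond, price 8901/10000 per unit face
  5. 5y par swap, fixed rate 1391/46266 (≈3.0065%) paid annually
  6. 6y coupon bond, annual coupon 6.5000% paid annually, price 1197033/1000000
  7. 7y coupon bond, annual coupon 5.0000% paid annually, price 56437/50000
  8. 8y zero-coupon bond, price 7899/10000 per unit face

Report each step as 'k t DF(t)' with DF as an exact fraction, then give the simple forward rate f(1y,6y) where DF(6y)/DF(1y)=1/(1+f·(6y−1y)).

step 1 [1y] swap r/1=7/1993: DF=(1 − 7/1993·(0))/(1+7/1993) = 1993/2000 ≈ 0.996500
step 2 [2y] zero: DF = P = 9573/10000 ≈ 0.957300
step 3 [3y] swap r/1=391/14378: DF=(1 − 391/14378·(0.996500+0.957300))/(1+391/14378) = 4609/5000 ≈ 0.921800
step 4 [4y] zero: DF = P = 8901/10000 ≈ 0.890100
step 5 [5y] swap r/1=1391/46266: DF=(1 − 1391/46266·(0.996500+0.957300+0.921800+0.890100))/(1+1391/46266) = 8609/10000 ≈ 0.860900
step 6 [6y] bond c/1=13/200: DF=(1197033/1000000 − 13/200·(0.996500+0.957300+0.921800+0.890100+0.860900))/(1+13/200) = 526/625 ≈ 0.841600
step 7 [7y] bond c/1=1/20: DF=(56437/50000 − 1/20·(0.996500+0.957300+0.921800+0.890100+0.860900+0.841600))/(1+1/20) = 4073/5000 ≈ 0.814600
step 8 [8y] zero: DF = P = 7899/10000 ≈ 0.789900

1 1 1993/2000
2 2 9573/10000
3 3 4609/5000
4 4 8901/10000
5 5 8609/10000
6 6 526/625
7 7 4073/5000
8 8 7899/10000
f(1y,6y) = ((1993/2000)/(526/625) − 1)/(5) = 1549/42080 ≈ 3.6811%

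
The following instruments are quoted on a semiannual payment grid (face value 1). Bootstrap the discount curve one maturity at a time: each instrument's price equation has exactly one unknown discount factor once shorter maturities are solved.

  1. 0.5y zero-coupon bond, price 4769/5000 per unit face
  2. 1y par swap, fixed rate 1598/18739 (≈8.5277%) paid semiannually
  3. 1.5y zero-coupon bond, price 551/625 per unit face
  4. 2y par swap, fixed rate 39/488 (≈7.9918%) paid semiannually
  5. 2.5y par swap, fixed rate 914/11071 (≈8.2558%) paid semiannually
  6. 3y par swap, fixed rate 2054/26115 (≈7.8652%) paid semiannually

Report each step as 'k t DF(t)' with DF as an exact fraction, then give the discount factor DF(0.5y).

step 1 [0.5y] zero: DF = P = 4769/5000 ≈ 0.953800
step 2 [1y] swap r/2=799/18739: DF=(1 − 799/18739·(0.953800))/(1+799/18739) = 9201/10000 ≈ 0.920100
step 3 [1.5y] zero: DF = P = 551/625 ≈ 0.881600
step 4 [2y] swap r/2=39/976: DF=(1 − 39/976·(0.953800+0.920100+0.881600))/(1+39/976) = 8557/10000 ≈ 0.855700
step 5 [2.5y] swap r/2=457/11071: DF=(1 − 457/11071·(0.953800+0.920100+0.881600+0.855700))/(1+457/11071) = 2043/2500 ≈ 0.817200
step 6 [3y] swap r/2=1027/26115: DF=(1 − 1027/26115·(0.953800+0.920100+0.881600+0.855700+0.817200))/(1+1027/26115) = 3973/5000 ≈ 0.794600

1 1/2 4769/5000
2 1 9201/10000
3 3/2 551/625
4 2 8557/10000
5 5/2 2043/2500
6 3 3973/5000
DF(0.5y) = 4769/5000 ≈ 0.953800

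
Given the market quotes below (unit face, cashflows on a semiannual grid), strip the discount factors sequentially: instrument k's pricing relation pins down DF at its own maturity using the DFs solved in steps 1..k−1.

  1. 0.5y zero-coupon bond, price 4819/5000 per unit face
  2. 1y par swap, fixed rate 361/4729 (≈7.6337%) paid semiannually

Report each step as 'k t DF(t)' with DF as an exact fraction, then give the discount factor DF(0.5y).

1 1/2 4819/5000
2 1 4639/5000
DF(0.5y) = 4819/5000 ≈ 0.963800

step 1 [0.5y] zero: DF = P = 4819/5000 ≈ 0.963800
step 2 [1y] swap r/2=361/9458: DF=(1 − 361/9458·(0.963800))/(1+361/9458) = 4639/5000 ≈ 0.927800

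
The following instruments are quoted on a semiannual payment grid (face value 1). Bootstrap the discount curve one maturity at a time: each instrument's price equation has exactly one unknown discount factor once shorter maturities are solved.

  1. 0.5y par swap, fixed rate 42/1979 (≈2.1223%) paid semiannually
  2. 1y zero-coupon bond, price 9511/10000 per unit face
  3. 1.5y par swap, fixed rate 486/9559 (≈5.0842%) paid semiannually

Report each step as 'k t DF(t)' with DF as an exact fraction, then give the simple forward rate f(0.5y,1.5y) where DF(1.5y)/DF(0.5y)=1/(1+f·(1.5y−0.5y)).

1 1/2 1979/2000
2 1 9511/10000
3 3/2 9271/10000
f(0.5y,1.5y) = ((1979/2000)/(9271/10000) − 1)/(1) = 624/9271 ≈ 6.7307%

step 1 [0.5y] swap r/2=21/1979: DF=(1 − 21/1979·(0))/(1+21/1979) = 1979/2000 ≈ 0.989500
step 2 [1y] zero: DF = P = 9511/10000 ≈ 0.951100
step 3 [1.5y] swap r/2=243/9559: DF=(1 − 243/9559·(0.989500+0.951100))/(1+243/9559) = 9271/10000 ≈ 0.927100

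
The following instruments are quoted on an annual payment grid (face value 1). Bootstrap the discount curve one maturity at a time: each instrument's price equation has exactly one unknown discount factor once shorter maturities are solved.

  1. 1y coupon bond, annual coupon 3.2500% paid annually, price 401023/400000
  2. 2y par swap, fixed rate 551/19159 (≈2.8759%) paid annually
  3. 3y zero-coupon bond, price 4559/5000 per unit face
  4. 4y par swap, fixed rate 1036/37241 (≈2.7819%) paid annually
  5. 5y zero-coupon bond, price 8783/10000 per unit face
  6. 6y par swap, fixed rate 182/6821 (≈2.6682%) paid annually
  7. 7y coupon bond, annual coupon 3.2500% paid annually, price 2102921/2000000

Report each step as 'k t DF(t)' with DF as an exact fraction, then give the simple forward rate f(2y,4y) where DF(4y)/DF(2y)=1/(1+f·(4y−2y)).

1 1 971/1000
2 2 9449/10000
3 3 4559/5000
4 4 2241/2500
5 5 8783/10000
6 6 534/625
7 7 4233/5000
f(2y,4y) = ((9449/10000)/(2241/2500) − 1)/(2) = 485/17928 ≈ 2.7053%

step 1 [1y] bond c/1=13/400: DF=(401023/400000 − 13/400·(0))/(1+13/400) = 971/1000 ≈ 0.971000
step 2 [2y] swap r/1=551/19159: DF=(1 − 551/19159·(0.971000))/(1+551/19159) = 9449/10000 ≈ 0.944900
step 3 [3y] zero: DF = P = 4559/5000 ≈ 0.911800
step 4 [4y] swap r/1=1036/37241: DF=(1 − 1036/37241·(0.971000+0.944900+0.911800))/(1+1036/37241) = 2241/2500 ≈ 0.896400
step 5 [5y] zero: DF = P = 8783/10000 ≈ 0.878300
step 6 [6y] swap r/1=182/6821: DF=(1 − 182/6821·(0.971000+0.944900+0.911800+0.896400+0.878300))/(1+182/6821) = 534/625 ≈ 0.854400
step 7 [7y] bond c/1=13/400: DF=(2102921/2000000 − 13/400·(0.971000+0.944900+0.911800+0.896400+0.878300+0.854400))/(1+13/400) = 4233/5000 ≈ 0.846600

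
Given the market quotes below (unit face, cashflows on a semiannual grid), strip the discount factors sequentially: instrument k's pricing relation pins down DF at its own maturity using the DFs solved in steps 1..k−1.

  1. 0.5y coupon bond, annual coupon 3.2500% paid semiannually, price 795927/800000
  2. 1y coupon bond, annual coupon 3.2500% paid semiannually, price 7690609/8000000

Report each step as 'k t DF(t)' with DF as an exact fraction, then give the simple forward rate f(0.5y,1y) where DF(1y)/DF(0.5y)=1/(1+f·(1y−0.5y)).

step 1 [0.5y] bond c/2=13/800: DF=(795927/800000 − 13/800·(0))/(1+13/800) = 979/1000 ≈ 0.979000
step 2 [1y] bond c/2=13/800: DF=(7690609/8000000 − 13/800·(0.979000))/(1+13/800) = 9303/10000 ≈ 0.930300

1 1/2 979/1000
2 1 9303/10000
f(0.5y,1y) = ((979/1000)/(9303/10000) − 1)/(1/2) = 974/9303 ≈ 10.4697%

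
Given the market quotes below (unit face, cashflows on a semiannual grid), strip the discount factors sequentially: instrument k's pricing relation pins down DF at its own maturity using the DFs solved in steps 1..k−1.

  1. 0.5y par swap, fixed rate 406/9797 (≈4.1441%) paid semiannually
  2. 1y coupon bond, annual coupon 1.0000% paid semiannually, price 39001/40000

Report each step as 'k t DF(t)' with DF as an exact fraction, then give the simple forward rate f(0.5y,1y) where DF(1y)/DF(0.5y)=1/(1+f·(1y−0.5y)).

step 1 [0.5y] swap r/2=203/9797: DF=(1 − 203/9797·(0))/(1+203/9797) = 9797/10000 ≈ 0.979700
step 2 [1y] bond c/2=1/200: DF=(39001/40000 − 1/200·(0.979700))/(1+1/200) = 9653/10000 ≈ 0.965300

1 1/2 9797/10000
2 1 9653/10000
f(0.5y,1y) = ((9797/10000)/(9653/10000) − 1)/(1/2) = 288/9653 ≈ 2.9835%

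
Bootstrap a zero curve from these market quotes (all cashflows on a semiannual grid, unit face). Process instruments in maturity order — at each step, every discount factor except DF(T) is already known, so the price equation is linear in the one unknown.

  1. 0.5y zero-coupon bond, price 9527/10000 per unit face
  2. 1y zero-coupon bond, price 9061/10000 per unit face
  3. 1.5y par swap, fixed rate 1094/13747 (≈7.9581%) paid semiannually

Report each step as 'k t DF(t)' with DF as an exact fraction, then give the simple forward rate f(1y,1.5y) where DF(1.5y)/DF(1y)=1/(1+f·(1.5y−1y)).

1 1/2 9527/10000
2 1 9061/10000
3 3/2 4453/5000
f(1y,1.5y) = ((9061/10000)/(4453/5000) − 1)/(1/2) = 155/4453 ≈ 3.4808%

step 1 [0.5y] zero: DF = P = 9527/10000 ≈ 0.952700
step 2 [1y] zero: DF = P = 9061/10000 ≈ 0.906100
step 3 [1.5y] swap r/2=547/13747: DF=(1 − 547/13747·(0.952700+0.906100))/(1+547/13747) = 4453/5000 ≈ 0.890600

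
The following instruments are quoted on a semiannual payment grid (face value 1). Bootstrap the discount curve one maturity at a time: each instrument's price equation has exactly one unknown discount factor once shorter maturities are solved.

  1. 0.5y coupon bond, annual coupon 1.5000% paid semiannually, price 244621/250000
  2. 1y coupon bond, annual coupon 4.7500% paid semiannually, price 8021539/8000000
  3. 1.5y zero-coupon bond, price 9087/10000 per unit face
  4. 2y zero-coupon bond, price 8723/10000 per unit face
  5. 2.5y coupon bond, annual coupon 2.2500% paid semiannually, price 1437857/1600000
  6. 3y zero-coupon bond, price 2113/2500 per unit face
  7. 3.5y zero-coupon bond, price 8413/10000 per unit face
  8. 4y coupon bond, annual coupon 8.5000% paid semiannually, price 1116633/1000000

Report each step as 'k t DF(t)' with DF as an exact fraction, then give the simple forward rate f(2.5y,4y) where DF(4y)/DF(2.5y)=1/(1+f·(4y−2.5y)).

step 1 [0.5y] bond c/2=3/400: DF=(244621/250000 − 3/400·(0))/(1+3/400) = 607/625 ≈ 0.971200
step 2 [1y] bond c/2=19/800: DF=(8021539/8000000 − 19/800·(0.971200))/(1+19/800) = 9569/10000 ≈ 0.956900
step 3 [1.5y] zero: DF = P = 9087/10000 ≈ 0.908700
step 4 [2y] zero: DF = P = 8723/10000 ≈ 0.872300
step 5 [2.5y] bond c/2=9/800: DF=(1437857/1600000 − 9/800·(0.971200+0.956900+0.908700+0.872300))/(1+9/800) = 4237/5000 ≈ 0.847400
step 6 [3y] zero: DF = P = 2113/2500 ≈ 0.845200
step 7 [3.5y] zero: DF = P = 8413/10000 ≈ 0.841300
step 8 [4y] bond c/2=17/400: DF=(1116633/1000000 − 17/400·(0.971200+0.956900+0.908700+0.872300+0.847400+0.845200+0.841300))/(1+17/400) = 4083/5000 ≈ 0.816600

1 1/2 607/625
2 1 9569/10000
3 3/2 9087/10000
4 2 8723/10000
5 5/2 4237/5000
6 3 2113/2500
7 7/2 8413/10000
8 4 4083/5000
f(2.5y,4y) = ((4237/5000)/(4083/5000) − 1)/(3/2) = 308/12249 ≈ 2.5145%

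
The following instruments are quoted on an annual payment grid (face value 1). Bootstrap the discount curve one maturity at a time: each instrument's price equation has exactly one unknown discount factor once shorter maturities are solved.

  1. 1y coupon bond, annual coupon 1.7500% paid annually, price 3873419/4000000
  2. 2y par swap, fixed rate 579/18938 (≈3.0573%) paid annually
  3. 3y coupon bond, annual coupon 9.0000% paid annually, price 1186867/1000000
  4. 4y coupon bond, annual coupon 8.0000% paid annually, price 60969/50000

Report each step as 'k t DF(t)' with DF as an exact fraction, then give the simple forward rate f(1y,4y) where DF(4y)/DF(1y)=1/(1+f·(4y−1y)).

1 1 9517/10000
2 2 9421/10000
3 3 373/400
4 4 9197/10000
f(1y,4y) = ((9517/10000)/(9197/10000) − 1)/(3) = 320/27591 ≈ 1.1598%

step 1 [1y] bond c/1=7/400: DF=(3873419/4000000 − 7/400·(0))/(1+7/400) = 9517/10000 ≈ 0.951700
step 2 [2y] swap r/1=579/18938: DF=(1 − 579/18938·(0.951700))/(1+579/18938) = 9421/10000 ≈ 0.942100
step 3 [3y] bond c/1=9/100: DF=(1186867/1000000 − 9/100·(0.951700+0.942100))/(1+9/100) = 373/400 ≈ 0.932500
step 4 [4y] bond c/1=2/25: DF=(60969/50000 − 2/25·(0.951700+0.942100+0.932500))/(1+2/25) = 9197/10000 ≈ 0.919700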